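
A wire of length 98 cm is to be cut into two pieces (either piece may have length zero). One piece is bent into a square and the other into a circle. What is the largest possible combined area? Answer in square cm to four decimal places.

764.2620

Let x be the length used for the square. Square side x/4; circle radius (98−x)/(2π).
A(x) = (x/4)² + π·((98−x)/(2π))² = x²/16 + (98−x)²/(4π) for 0 ≤ x ≤ 98. A'(x) = x/8 − (98−x)/(2π) = 0 gives x = 4·98/(π+4) ≈ 54.8897.
A'' > 0, so the interior critical point is a minimum; the maximum is at an endpoint. A(0) = 764.2620 and A(98) = 600.2500, so the largest area is 764.2620.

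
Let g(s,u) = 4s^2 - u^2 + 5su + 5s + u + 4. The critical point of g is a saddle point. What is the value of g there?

118/41

∂g/∂s = 8s + 5u + 5 = 0 and ∂g/∂u = 5s - 2u + 1 = 0, so (s, u) = (-15/41, -17/41).
The Hessian has g_{ss} = 8, g_{uu} = -2, g_{su} = 5, giving D = -41 < 0, so the point is a saddle point.
g(-15/41, -17/41) = 118/41.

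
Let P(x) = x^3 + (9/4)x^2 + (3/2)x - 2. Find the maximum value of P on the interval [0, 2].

The derivative is 3x^2 + (9/2)x + 3/2, which has no zeros in [0, 2].
Evaluating at the critical points and endpoints: P(0) = -2; P(2) = 18.
Hence the absolute maximum is 18 at x = 2.

18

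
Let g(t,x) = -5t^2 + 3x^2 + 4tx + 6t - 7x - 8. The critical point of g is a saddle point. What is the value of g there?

-577/76

∂g/∂t = -10t + 4x + 6 = 0 and ∂g/∂x = 4t + 6x - 7 = 0, so (t, x) = (16/19, 23/38).
The Hessian has g_{tt} = -10, g_{xx} = 6, g_{tx} = 4, giving D = -76 < 0, so the point is a saddle point.
g(16/19, 23/38) = -577/76.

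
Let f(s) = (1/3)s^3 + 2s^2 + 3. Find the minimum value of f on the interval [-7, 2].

f'(s) = s^2 + 4s, which vanishes at s = -4 and s = 0.
Candidates: f(-7) = -40/3, f(-4) = 41/3, f(0) = 3, f(2) = 41/3.
So the minimum is f(-7) = -40/3.

-40/3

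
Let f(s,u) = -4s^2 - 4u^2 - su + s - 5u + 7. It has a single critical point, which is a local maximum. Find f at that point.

∂f/∂s = -8s - u + 1 = 0 and ∂f/∂u = -s - 8u - 5 = 0, so (s, u) = (13/63, -41/63).
The Hessian has f_{ss} = -8, f_{uu} = -8, f_{su} = -1, giving D = 63 > 0 with f_{ss} < 0, so the point is a local maximum.
f(13/63, -41/63) = 550/63.

550/63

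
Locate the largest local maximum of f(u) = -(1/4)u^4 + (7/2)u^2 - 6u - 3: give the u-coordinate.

f'(u) = -u^3 + 7u - 6. Setting f'(u) = 0 gives u ∈ {-3, 1, 2}.
f''(u) = -3u^2 + 7. f''(-3) = -20 < 0 ⇒ local maximum; f''(1) = 4 > 0 ⇒ local minimum; f''(2) = -5 < 0 ⇒ local maximum.
Thus f has its largest local maximum at u = -3, with value 105/4.

-3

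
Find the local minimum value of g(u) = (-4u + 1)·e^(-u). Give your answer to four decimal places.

-1.1460

g'(u) = (-4)·e^(-u) + (-4u + 1)·(-1)·e^(-u) = (4u - 5)·e^(-u). Since e^(-u) > 0, the only critical point is u = 5/4.
g''(5/4) has the same sign as 4 > 0, so this is a local minimum.
g(5/4) = (-4)·e^(-5/4) ≈ -1.1460.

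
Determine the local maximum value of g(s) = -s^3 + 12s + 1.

17

g'(s) = -3s^2 + 12. Setting g'(s) = 0 gives s ∈ {-2, 2}.
Since g''(s) = -6s, we get g''(-2) = 12 > 0 ⇒ local minimum; g''(2) = -12 < 0 ⇒ local maximum.
The local maximum is g(2) = 17.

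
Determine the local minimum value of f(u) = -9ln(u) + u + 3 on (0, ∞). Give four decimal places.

-7.7750

f'(u) = -9/u + 1 = 0 gives u = 9.
f''(u) = 9/u², which is positive for u > 0, so this is a local minimum.
f(9) = -9·ln(9) + 9 + 3 ≈ -7.7750.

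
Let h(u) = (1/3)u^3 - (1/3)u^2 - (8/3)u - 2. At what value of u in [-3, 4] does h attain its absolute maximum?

The derivative is u^2 - (2/3)u - 8/3, which vanishes at u = -4/3 and u = 2.
Compare values at every candidate in [-3, 4]: h(-3) = -6; h(-4/3) = 14/81; h(2) = -6; h(4) = 10/3.
Hence the absolute maximum is 10/3 at u = 4.

4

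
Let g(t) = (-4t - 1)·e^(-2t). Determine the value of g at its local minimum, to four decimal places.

-1.2131

By the product rule, g'(t) = (8t - 2)·e^(-2t). Since e^(-2t) > 0, the only critical point is t = 1/4.
g''(1/4) has the same sign as 8 > 0, so this is a local minimum.
g(1/4) = (-2)·e^(-1/2) ≈ -1.2131.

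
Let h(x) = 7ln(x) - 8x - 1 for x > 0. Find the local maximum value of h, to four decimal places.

-8.9347

h'(x) = 7/x − 8 = 0 gives x = 7/8.
h''(x) = -7/x², which is negative for x > 0, so this is a local maximum.
h(7/8) = 7·ln(7/8) - 7 - 1 ≈ -8.9347.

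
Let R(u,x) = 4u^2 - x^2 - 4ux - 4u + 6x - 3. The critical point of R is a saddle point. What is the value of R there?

∂R/∂u = 8u - 4x - 4 = 0 and ∂R/∂x = -4u - 2x + 6 = 0, so (u, x) = (1, 1).
The Hessian has R_{uu} = 8, R_{xx} = -2, R_{ux} = -4, giving D = -32 < 0, so the point is a saddle point.
R(1, 1) = -2.

-2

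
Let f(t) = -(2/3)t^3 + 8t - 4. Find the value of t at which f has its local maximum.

2

Critical points: f'(t) = -2t^2 + 8 vanishes at t = -2, 2.
f''(t) = -4t. f''(-2) = 8 > 0 ⇒ local minimum; f''(2) = -8 < 0 ⇒ local maximum.
The local maximum is f(2) = 20/3.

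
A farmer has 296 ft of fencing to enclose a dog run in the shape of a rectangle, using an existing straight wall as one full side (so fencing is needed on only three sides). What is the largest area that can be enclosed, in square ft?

10952

Let the sides perpendicular to the wall have length x and the parallel side y, so 2x + y = 296 and the area is A = xy = x(296 − 2x).
A'(x) = 296 − 4x = 0 gives x = 74, and A''(x) = −4 < 0 confirms a maximum.
Then y = 296 − 2·74 = 148 and A = 10952.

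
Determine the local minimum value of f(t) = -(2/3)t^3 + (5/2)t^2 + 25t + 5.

f'(t) = -2t^2 + 5t + 25 = 0 at t = -5/2, 5.
Since f''(t) = -4t + 5, we get f''(-5/2) = 15 > 0 ⇒ local minimum; f''(5) = -15 < 0 ⇒ local maximum.
The local minimum is f(-5/2) = -755/24.

-755/24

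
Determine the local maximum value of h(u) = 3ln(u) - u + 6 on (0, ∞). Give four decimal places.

6.2958

h'(u) = 3/u − 1 = 0 gives u = 3.
h''(u) = -3/u², which is negative for u > 0, so this is a local maximum.
h(3) = 3·ln(3) - 3 + 6 ≈ 6.2958.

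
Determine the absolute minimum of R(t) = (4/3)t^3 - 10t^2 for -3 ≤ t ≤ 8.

-126

Differentiating, R'(t) = 4t^2 - 20t; which vanishes at t = 0 and t = 5.
Evaluating at the critical points and endpoints: R(-3) = -126; R(0) = 0; R(5) = -250/3; R(8) = 128/3.
Hence the absolute minimum is -126 at t = -3.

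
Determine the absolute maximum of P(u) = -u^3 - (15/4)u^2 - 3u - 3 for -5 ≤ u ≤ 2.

Differentiating, P'(u) = -3u^2 - (15/2)u - 3; which vanishes at u = -2 and u = -1/2.
Evaluating at the critical points and endpoints: P(-5) = 173/4; P(-2) = -4; P(-1/2) = -37/16; P(2) = -32.
Hence the absolute maximum is 173/4 at u = -5.

173/4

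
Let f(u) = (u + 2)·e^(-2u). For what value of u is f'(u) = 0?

-3/2

By the product rule, f'(u) = (-2u - 3)·e^(-2u). Since e^(-2u) > 0, the only critical point is u = -3/2.
f''(-3/2) has the same sign as -2 < 0, so this is a local maximum.
f(-3/2) = (1/2)·e^(3) ≈ 10.0428.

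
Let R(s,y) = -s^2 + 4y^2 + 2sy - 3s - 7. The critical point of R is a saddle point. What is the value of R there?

-26/5

∂R/∂s = -2s + 2y - 3 = 0 and ∂R/∂y = 2s + 8y = 0, so (s, y) = (-6/5, 3/10).
The Hessian has R_{ss} = -2, R_{yy} = 8, R_{sy} = 2, giving D = -20 < 0, so the point is a saddle point.
R(-6/5, 3/10) = -26/5.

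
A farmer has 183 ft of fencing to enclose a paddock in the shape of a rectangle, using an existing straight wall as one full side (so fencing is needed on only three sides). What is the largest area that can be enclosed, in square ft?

33489/8

Let the sides perpendicular to the wall have length x and the parallel side y, so 2x + y = 183 and the area is A = xy = x(183 − 2x).
A'(x) = 183 − 4x = 0 gives x = 183/4, and A''(x) = −4 < 0 confirms a maximum.
Then y = 183 − 2·183/4 = 183/2 and A = 33489/8.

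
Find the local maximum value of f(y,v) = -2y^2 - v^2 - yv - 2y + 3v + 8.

∂f/∂y = -4y - v - 2 = 0 and ∂f/∂v = -y - 2v + 3 = 0, so (y, v) = (-1, 2).
The Hessian has f_{yy} = -4, f_{vv} = -2, f_{yv} = -1, giving D = 7 > 0 with f_{yy} < 0, so the point is a local maximum.
f(-1, 2) = 12.

12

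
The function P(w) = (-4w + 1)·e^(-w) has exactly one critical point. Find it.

5/4

Differentiating with the product rule gives P'(w) = (4w - 5)·e^(-w). Since e^(-w) > 0, the only critical point is w = 5/4.
P''(5/4) has the same sign as 4 > 0, so this is a local minimum.
P(5/4) = (-4)·e^(-5/4) ≈ -1.1460.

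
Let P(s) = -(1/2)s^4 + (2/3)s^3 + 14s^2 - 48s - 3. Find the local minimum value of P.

P'(s) = -2s^3 + 2s^2 + 28s - 48 = 0 at s = -4, 2, 3.
P''(s) = -6s^2 + 4s + 28. P''(-4) = -84 < 0 ⇒ local maximum; P''(2) = 12 > 0 ⇒ local minimum; P''(3) = -14 < 0 ⇒ local maximum.
The local minimum is P(2) = -137/3.

-137/3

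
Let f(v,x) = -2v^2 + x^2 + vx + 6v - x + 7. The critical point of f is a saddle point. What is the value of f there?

∂f/∂v = -4v + x + 6 = 0 and ∂f/∂x = v + 2x - 1 = 0, so (v, x) = (13/9, -2/9).
The Hessian has f_{vv} = -4, f_{xx} = 2, f_{vx} = 1, giving D = -9 < 0, so the point is a saddle point.
f(13/9, -2/9) = 103/9.

103/9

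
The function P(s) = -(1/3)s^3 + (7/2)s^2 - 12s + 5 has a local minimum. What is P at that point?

Critical points: P'(s) = -s^2 + 7s - 12 vanishes at s = 3, 4.
Since P''(s) = -2s + 7, we get P''(3) = 1 > 0 ⇒ local minimum; P''(4) = -1 < 0 ⇒ local maximum.
The local minimum is P(3) = -17/2.

-17/2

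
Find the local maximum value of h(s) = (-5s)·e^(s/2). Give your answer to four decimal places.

3.6788

By the product rule, h'(s) = (-(5/2)s - 5)·e^(s/2). Since e^(s/2) > 0, the only critical point is s = -2.
h''(-2) has the same sign as -5/2 < 0, so this is a local maximum.
h(-2) = (10)·e^(-1) ≈ 3.6788.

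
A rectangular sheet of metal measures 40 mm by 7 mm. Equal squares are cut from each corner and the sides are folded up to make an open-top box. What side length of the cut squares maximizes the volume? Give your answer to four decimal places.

1.6667

With cut size x, the volume is V(x) = x(40 − 2x)(7 − 2x) for 0 < x < 3.5.
V'(x) = 12x^2 − 188x + 280. Setting V'(x) = 0 gives x ≈ 1.6667 (the root in (0, 3.5)).
V''(x) = 24x − 188 is negative there, so this is the maximum; V ≈ 224.0741.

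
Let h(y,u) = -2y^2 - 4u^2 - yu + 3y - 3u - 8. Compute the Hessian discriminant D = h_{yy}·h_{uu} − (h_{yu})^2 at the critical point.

∂h/∂y = -4y - u + 3 = 0 and ∂h/∂u = -y - 8u - 3 = 0, so (y, u) = (27/31, -15/31).
The Hessian has h_{yy} = -4, h_{uu} = -8, h_{yu} = -1, giving D = 31 > 0 with h_{yy} < 0, so the point is a local maximum.
D = (-4)·(-8) − (-1)^2 = 31.

31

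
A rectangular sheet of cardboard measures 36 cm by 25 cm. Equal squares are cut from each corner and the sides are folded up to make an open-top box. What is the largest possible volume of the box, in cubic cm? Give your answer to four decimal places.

With cut size x, the volume is V(x) = x(36 − 2x)(25 − 2x) for 0 < x < 12.5.
V'(x) = 12x^2 − 244x + 900. Setting V'(x) = 0 gives x ≈ 4.8412 (the root in (0, 12.5)).
V''(x) = 24x − 244 is negative there, so this is the maximum; V ≈ 1951.5965.

1951.5965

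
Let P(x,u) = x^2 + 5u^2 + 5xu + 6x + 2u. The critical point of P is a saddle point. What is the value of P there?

124/5

∂P/∂x = 2x + 5u + 6 = 0 and ∂P/∂u = 5x + 10u + 2 = 0, so (x, u) = (10, -26/5).
The Hessian has P_{xx} = 2, P_{uu} = 10, P_{xu} = 5, giving D = -5 < 0, so the point is a saddle point.
P(10, -26/5) = 124/5.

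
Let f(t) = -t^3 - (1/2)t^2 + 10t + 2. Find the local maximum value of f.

Critical points: f'(t) = -3t^2 - t + 10 vanishes at t = -2, 5/3.
f''(t) = -6t - 1. f''(-2) = 11 > 0 ⇒ local minimum; f''(5/3) = -11 < 0 ⇒ local maximum.
The local maximum is f(5/3) = 683/54.

683/54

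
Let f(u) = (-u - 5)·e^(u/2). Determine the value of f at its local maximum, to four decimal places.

Differentiating with the product rule gives f'(u) = (-(1/2)u - 7/2)·e^(u/2). Since e^(u/2) > 0, the only critical point is u = -7.
f''(-7) has the same sign as -1/2 < 0, so this is a local maximum.
f(-7) = (2)·e^(-7/2) ≈ 0.0604.

0.0604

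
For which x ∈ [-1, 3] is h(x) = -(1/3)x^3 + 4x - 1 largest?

2

h'(x) = -x^2 + 4, whose only zero in [-1, 3] is x = 2.
Candidates: h(-1) = -14/3,  h(2) = 13/3,  h(3) = 2.
So the maximum is h(2) = 13/3.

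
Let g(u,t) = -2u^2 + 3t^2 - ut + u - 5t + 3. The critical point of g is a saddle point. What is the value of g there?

23/25

∂g/∂u = -4u - t + 1 = 0 and ∂g/∂t = -u + 6t - 5 = 0, so (u, t) = (1/25, 21/25).
The Hessian has g_{uu} = -4, g_{tt} = 6, g_{ut} = -1, giving D = -25 < 0, so the point is a saddle point.
g(1/25, 21/25) = 23/25.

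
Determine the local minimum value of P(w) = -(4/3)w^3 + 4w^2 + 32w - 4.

P'(w) = -4w^2 + 8w + 32. Setting P'(w) = 0 gives w ∈ {-2, 4}.
P''(w) = -8w + 8. P''(-2) = 24 > 0 ⇒ local minimum; P''(4) = -24 < 0 ⇒ local maximum.
Thus P has its local minimum at w = -2, with value -124/3.

-124/3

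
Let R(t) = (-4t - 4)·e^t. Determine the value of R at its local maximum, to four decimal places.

0.5413

Differentiating with the product rule gives R'(t) = (-4t - 8)·e^t. Since e^t > 0, the only critical point is t = -2.
R''(-2) has the same sign as -4 < 0, so this is a local maximum.
R(-2) = (4)·e^(-2) ≈ 0.5413.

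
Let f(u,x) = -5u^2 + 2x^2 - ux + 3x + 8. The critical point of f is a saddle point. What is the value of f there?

∂f/∂u = -10u - x = 0 and ∂f/∂x = -u + 4x + 3 = 0, so (u, x) = (3/41, -30/41).
The Hessian has f_{uu} = -10, f_{xx} = 4, f_{ux} = -1, giving D = -41 < 0, so the point is a saddle point.
f(3/41, -30/41) = 283/41.

283/41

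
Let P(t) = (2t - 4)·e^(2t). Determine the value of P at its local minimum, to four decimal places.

-20.0855

Differentiating with the product rule gives P'(t) = (4t - 6)·e^(2t). Since e^(2t) > 0, the only critical point is t = 3/2.
P''(3/2) has the same sign as 4 > 0, so this is a local minimum.
P(3/2) = (-1)·e^(3) ≈ -20.0855.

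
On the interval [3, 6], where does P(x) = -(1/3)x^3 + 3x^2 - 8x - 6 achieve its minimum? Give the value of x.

6

The derivative is -x^2 + 6x - 8, whose only zero in [3, 6] is x = 4.
Candidates: P(3) = -12,  P(4) = -34/3,  P(6) = -18.
So the minimum is P(6) = -18.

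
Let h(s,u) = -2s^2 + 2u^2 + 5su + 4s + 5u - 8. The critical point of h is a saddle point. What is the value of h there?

∂h/∂s = -4s + 5u + 4 = 0 and ∂h/∂u = 5s + 4u + 5 = 0, so (s, u) = (-9/41, -40/41).
The Hessian has h_{ss} = -4, h_{uu} = 4, h_{su} = 5, giving D = -41 < 0, so the point is a saddle point.
h(-9/41, -40/41) = -446/41.

-446/41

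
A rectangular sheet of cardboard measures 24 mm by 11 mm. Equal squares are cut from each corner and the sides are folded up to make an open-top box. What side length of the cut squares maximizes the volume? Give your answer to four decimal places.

2.3652

With cut size x, the volume is V(x) = x(24 − 2x)(11 − 2x) for 0 < x < 5.5.
V'(x) = 12x^2 − 140x + 264. Setting V'(x) = 0 gives x ≈ 2.3652 (the root in (0, 5.5)).
V''(x) = 24x − 140 is negative there, so this is the maximum; V ≈ 285.7462.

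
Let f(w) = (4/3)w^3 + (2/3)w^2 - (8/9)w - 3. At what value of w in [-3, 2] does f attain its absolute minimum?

f'(w) = 4w^2 + (4/3)w - 8/9, which vanishes at w = -2/3 and w = 1/3.
Candidates: f(-3) = -91/3,  f(-2/3) = -203/81,  f(1/3) = -257/81,  f(2) = 77/9.
Hence the absolute minimum is -91/3 at w = -3.

-3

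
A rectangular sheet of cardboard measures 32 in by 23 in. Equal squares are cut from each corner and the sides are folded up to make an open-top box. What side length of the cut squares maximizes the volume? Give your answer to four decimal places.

4.4028

With cut size x, the volume is V(x) = x(32 − 2x)(23 − 2x) for 0 < x < 11.5.
V'(x) = 12x^2 − 220x + 736. Setting V'(x) = 0 gives x ≈ 4.4028 (the root in (0, 11.5)).
V''(x) = 24x − 220 is negative there, so this is the maximum; V ≈ 1449.5364.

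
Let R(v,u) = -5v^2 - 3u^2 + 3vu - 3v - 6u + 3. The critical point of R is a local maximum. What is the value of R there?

138/17

∂R/∂v = -10v + 3u - 3 = 0 and ∂R/∂u = 3v - 6u - 6 = 0, so (v, u) = (-12/17, -23/17).
The Hessian has R_{vv} = -10, R_{uu} = -6, R_{vu} = 3, giving D = 51 > 0 with R_{vv} < 0, so the point is a local maximum.
R(-12/17, -23/17) = 138/17.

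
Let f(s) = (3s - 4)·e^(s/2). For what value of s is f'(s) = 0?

-2/3

By the product rule, f'(s) = ((3/2)s + 1)·e^(s/2). Since e^(s/2) > 0, the only critical point is s = -2/3.
f''(-2/3) has the same sign as 3/2 > 0, so this is a local minimum.
f(-2/3) = (-6)·e^(-1/3) ≈ -4.2992.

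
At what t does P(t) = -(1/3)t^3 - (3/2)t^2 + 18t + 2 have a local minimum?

-6

P'(t) = -t^2 - 3t + 18. Setting P'(t) = 0 gives t ∈ {-6, 3}.
Since P''(t) = -2t - 3, we get P''(-6) = 9 > 0 ⇒ local minimum; P''(3) = -9 < 0 ⇒ local maximum.
The local minimum is P(-6) = -88.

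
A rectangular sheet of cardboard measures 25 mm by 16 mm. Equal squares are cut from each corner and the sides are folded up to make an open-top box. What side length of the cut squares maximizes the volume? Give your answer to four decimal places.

With cut size x, the volume is V(x) = x(25 − 2x)(16 − 2x) for 0 < x < 8.
V'(x) = 12x^2 − 164x + 400. Setting V'(x) = 0 gives x ≈ 3.1780 (the root in (0, 8)).
V''(x) = 24x − 164 is negative there, so this is the maximum; V ≈ 571.4131.

3.1780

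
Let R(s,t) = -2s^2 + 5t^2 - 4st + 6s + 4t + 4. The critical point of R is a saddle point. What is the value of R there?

117/14

∂R/∂s = -4s - 4t + 6 = 0 and ∂R/∂t = -4s + 10t + 4 = 0, so (s, t) = (19/14, 1/7).
The Hessian has R_{ss} = -4, R_{tt} = 10, R_{st} = -4, giving D = -56 < 0, so the point is a saddle point.
R(19/14, 1/7) = 117/14.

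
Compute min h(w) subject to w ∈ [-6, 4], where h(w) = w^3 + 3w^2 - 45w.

-81

The derivative is 3w^2 + 6w - 45, which vanishes at w = -5 and w = 3.
Compare values at every candidate in [-6, 4]: h(-6) = 162; h(-5) = 175; h(3) = -81; h(4) = -68.
So the minimum is h(3) = -81.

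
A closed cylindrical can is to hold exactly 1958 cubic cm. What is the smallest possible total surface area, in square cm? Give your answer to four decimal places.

866.4091

With radius r and height h, πr²h = 1958 so h = 1958/(πr²), and S(r) = 2πr² + 2πrh = 2πr² + 2·1958/r.
S'(r) = 4πr − 2·1958/r² = 0 ⇒ r³ = 1958/(2π), so r ≈ 6.7797 and h = 2r ≈ 13.5594.
S''(r) = 4π + 4·1958/r³ > 0, so this is the minimum; S ≈ 866.4091.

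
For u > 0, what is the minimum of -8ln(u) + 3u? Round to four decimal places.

0.1534

h'(u) = -8/u + 3 = 0 gives u = 8/3.
h''(u) = 8/u², which is positive for u > 0, so this is a local minimum.
h(8/3) = -8·ln(8/3) + 8 ≈ 0.1534.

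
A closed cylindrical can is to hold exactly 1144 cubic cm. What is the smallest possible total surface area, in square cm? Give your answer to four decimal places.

605.5247

With radius r and height h, πr²h = 1144 so h = 1144/(πr²), and S(r) = 2πr² + 2πrh = 2πr² + 2·1144/r.
S'(r) = 4πr − 2·1144/r² = 0 ⇒ r³ = 1144/(2π), so r ≈ 5.6678 and h = 2r ≈ 11.3356.
S''(r) = 4π + 4·1144/r³ > 0, so this is the minimum; S ≈ 605.5247.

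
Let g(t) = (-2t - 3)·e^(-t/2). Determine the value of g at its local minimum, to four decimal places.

-3.1152

Differentiating with the product rule gives g'(t) = (t - 1/2)·e^(-t/2). Since e^(-t/2) > 0, the only critical point is t = 1/2.
g''(1/2) has the same sign as 1 > 0, so this is a local minimum.
g(1/2) = (-4)·e^(-1/4) ≈ -3.1152.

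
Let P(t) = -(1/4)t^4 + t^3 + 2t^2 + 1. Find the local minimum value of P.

1

Critical points: P'(t) = -t^3 + 3t^2 + 4t vanishes at t = -1, 0, 4.
Since P''(t) = -3t^2 + 6t + 4, we get P''(-1) = -5 < 0 ⇒ local maximum; P''(0) = 4 > 0 ⇒ local minimum; P''(4) = -20 < 0 ⇒ local maximum.
Thus P has its local minimum at t = 0, with value 1.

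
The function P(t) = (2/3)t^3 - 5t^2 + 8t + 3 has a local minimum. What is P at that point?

Critical points: P'(t) = 2t^2 - 10t + 8 vanishes at t = 1, 4.
Since P''(t) = 4t - 10, we get P''(1) = -6 < 0 ⇒ local maximum; P''(4) = 6 > 0 ⇒ local minimum.
So the local minimum value is P(4) = -7/3.

-7/3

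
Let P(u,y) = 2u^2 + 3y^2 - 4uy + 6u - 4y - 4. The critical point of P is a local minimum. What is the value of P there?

-19/2

∂P/∂u = 4u - 4y + 6 = 0 and ∂P/∂y = -4u + 6y - 4 = 0, so (u, y) = (-5/2, -1).
The Hessian has P_{uu} = 4, P_{yy} = 6, P_{uy} = -4, giving D = 8 > 0 with P_{uu} > 0, so the point is a local minimum.
P(-5/2, -1) = -19/2.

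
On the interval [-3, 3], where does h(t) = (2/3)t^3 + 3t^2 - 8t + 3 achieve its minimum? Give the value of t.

Differentiating, h'(t) = 2t^2 + 6t - 8; whose only zero in [-3, 3] is t = 1.
Candidates: h(-3) = 36,  h(1) = -4/3,  h(3) = 24.
The minimum over the interval is -4/3, attained at t = 1.

1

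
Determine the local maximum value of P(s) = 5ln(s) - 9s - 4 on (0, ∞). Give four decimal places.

-11.9389

P'(s) = 5/s − 9 = 0 gives s = 5/9.
P''(s) = -5/s², which is negative for s > 0, so this is a local maximum.
P(5/9) = 5·ln(5/9) - 5 - 4 ≈ -11.9389.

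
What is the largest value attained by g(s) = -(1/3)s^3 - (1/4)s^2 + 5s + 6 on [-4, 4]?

g'(s) = -s^2 - (1/2)s + 5, which vanishes at s = -5/2 and s = 2.
Compare values at every candidate in [-4, 4]: g(-4) = 10/3,  g(-5/2) = -137/48,  g(2) = 37/3,  g(4) = 2/3.
Hence the absolute maximum is 37/3 at s = 2.

37/3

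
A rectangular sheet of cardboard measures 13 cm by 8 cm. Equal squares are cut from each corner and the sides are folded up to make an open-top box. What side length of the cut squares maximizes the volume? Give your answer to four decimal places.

With cut size x, the volume is V(x) = x(13 − 2x)(8 − 2x) for 0 < x < 4.
V'(x) = 12x^2 − 84x + 104. Setting V'(x) = 0 gives x ≈ 1.6070 (the root in (0, 4)).
V''(x) = 24x − 84 is negative there, so this is the maximum; V ≈ 75.2651.

1.6070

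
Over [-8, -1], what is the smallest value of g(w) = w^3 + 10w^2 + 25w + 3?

Differentiating, g'(w) = 3w^2 + 20w + 25; which vanishes at w = -5 and w = -5/3.
Compare values at every candidate in [-8, -1]: g(-8) = -69,  g(-5) = 3,  g(-5/3) = -419/27,  g(-1) = -13.
Hence the absolute minimum is -69 at w = -8.

-69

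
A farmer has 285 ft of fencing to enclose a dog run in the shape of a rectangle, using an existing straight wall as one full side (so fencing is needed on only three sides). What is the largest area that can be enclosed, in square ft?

Let the sides perpendicular to the wall have length x and the parallel side y, so 2x + y = 285 and the area is A = xy = x(285 − 2x).
A'(x) = 285 − 4x = 0 gives x = 285/4, and A''(x) = −4 < 0 confirms a maximum.
Then y = 285 − 2·285/4 = 285/2 and A = 81225/8.

81225/8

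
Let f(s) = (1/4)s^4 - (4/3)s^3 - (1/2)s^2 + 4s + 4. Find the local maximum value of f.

Critical points: f'(s) = s^3 - 4s^2 - s + 4 vanishes at s = -1, 1, 4.
Second-derivative test with f''(s) = 3s^2 - 8s - 1: f''(-1) = 10 > 0 ⇒ local minimum; f''(1) = -6 < 0 ⇒ local maximum; f''(4) = 15 > 0 ⇒ local minimum.
The local maximum is f(1) = 77/12.

77/12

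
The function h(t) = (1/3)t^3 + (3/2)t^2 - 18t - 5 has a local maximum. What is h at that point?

85

Critical points: h'(t) = t^2 + 3t - 18 vanishes at t = -6, 3.
Since h''(t) = 2t + 3, we get h''(-6) = -9 < 0 ⇒ local maximum; h''(3) = 9 > 0 ⇒ local minimum.
The local maximum is h(-6) = 85.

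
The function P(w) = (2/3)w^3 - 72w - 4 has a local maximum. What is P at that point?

P'(w) = 2w^2 - 72. Setting P'(w) = 0 gives w ∈ {-6, 6}.
P''(w) = 4w. P''(-6) = -24 < 0 ⇒ local maximum; P''(6) = 24 > 0 ⇒ local minimum.
So the local maximum value is P(-6) = 284.

284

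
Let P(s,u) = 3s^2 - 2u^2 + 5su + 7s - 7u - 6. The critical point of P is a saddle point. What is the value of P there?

∂P/∂s = 6s + 5u + 7 = 0 and ∂P/∂u = 5s - 4u - 7 = 0, so (s, u) = (1/7, -11/7).
The Hessian has P_{ss} = 6, P_{uu} = -4, P_{su} = 5, giving D = -49 < 0, so the point is a saddle point.
P(1/7, -11/7) = 0.

0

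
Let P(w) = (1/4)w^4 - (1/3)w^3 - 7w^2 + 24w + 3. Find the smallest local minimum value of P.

Critical points: P'(w) = w^3 - w^2 - 14w + 24 vanishes at w = -4, 2, 3.
Since P''(w) = 3w^2 - 2w - 14, we get P''(-4) = 42 > 0 ⇒ local minimum; P''(2) = -6 < 0 ⇒ local maximum; P''(3) = 7 > 0 ⇒ local minimum.
The smallest local minimum is P(-4) = -359/3.

-359/3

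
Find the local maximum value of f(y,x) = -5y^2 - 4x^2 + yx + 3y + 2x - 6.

-412/79

∂f/∂y = -10y + x + 3 = 0 and ∂f/∂x = y - 8x + 2 = 0, so (y, x) = (26/79, 23/79).
The Hessian has f_{yy} = -10, f_{xx} = -8, f_{yx} = 1, giving D = 79 > 0 with f_{yy} < 0, so the point is a local maximum.
f(26/79, 23/79) = -412/79.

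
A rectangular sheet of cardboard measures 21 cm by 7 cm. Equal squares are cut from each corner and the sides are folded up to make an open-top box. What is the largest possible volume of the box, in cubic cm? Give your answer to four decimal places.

108.2388

With cut size x, the volume is V(x) = x(21 − 2x)(7 − 2x) for 0 < x < 3.5.
V'(x) = 12x^2 − 112x + 147. Setting V'(x) = 0 gives x ≈ 1.5800 (the root in (0, 3.5)).
V''(x) = 24x − 112 is negative there, so this is the maximum; V ≈ 108.2388.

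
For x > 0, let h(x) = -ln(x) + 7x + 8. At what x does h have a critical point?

h'(x) = -1/x + 7 = 0 gives x = 1/7.
h''(x) = 1/x², which is positive for x > 0, so this is a local minimum.
h(1/7) = -1·ln(1/7) + 1 + 8 ≈ 10.9459.

1/7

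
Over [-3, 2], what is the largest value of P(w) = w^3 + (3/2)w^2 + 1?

P'(w) = 3w^2 + 3w, which vanishes at w = -1 and w = 0.
Compare values at every candidate in [-3, 2]: P(-3) = -25/2; P(-1) = 3/2; P(0) = 1; P(2) = 15.
Hence the absolute maximum is 15 at w = 2.

15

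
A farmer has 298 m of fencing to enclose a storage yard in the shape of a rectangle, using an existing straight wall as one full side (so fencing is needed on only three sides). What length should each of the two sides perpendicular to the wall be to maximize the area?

Let the sides perpendicular to the wall have length x and the parallel side y, so 2x + y = 298 and the area is A = xy = x(298 − 2x).
A'(x) = 298 − 4x = 0 gives x = 149/2, and A''(x) = −4 < 0 confirms a maximum.
Then y = 298 − 2·149/2 = 149 and A = 22201/2.

149/2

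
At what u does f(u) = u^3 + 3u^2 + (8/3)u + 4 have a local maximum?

f'(u) = 3u^2 + 6u + 8/3 = 0 at u = -4/3, -2/3.
f''(u) = 6u + 6. f''(-4/3) = -2 < 0 ⇒ local maximum; f''(-2/3) = 2 > 0 ⇒ local minimum.
The local maximum is f(-4/3) = 92/27.

-4/3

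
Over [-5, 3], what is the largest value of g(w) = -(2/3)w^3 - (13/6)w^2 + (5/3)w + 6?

g'(w) = -2w^2 - (13/3)w + 5/3, which vanishes at w = -5/2 and w = 1/3.
Candidates: g(-5) = 161/6; g(-5/2) = -31/24; g(1/3) = 1019/162; g(3) = -53/2.
The maximum over the interval is 161/6, attained at w = -5.

161/6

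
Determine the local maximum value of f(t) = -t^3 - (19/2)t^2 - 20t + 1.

Critical points: f'(t) = -3t^2 - 19t - 20 vanishes at t = -5, -4/3.
Second-derivative test with f''(t) = -6t - 19: f''(-5) = 11 > 0 ⇒ local minimum; f''(-4/3) = -11 < 0 ⇒ local maximum.
The local maximum is f(-4/3) = 355/27.

355/27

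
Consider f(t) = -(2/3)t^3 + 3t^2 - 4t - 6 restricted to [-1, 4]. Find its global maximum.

5/3

The derivative is -2t^2 + 6t - 4, which vanishes at t = 1 and t = 2.
Compare values at every candidate in [-1, 4]: f(-1) = 5/3; f(1) = -23/3; f(2) = -22/3; f(4) = -50/3.
So the maximum is f(-1) = 5/3.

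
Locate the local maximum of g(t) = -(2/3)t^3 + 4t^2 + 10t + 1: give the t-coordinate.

5

g'(t) = -2t^2 + 8t + 10. Setting g'(t) = 0 gives t ∈ {-1, 5}.
g''(t) = -4t + 8. g''(-1) = 12 > 0 ⇒ local minimum; g''(5) = -12 < 0 ⇒ local maximum.
So the local maximum value is g(5) = 203/3.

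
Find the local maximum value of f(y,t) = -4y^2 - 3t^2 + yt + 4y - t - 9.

-375/47

∂f/∂y = -8y + t + 4 = 0 and ∂f/∂t = y - 6t - 1 = 0, so (y, t) = (23/47, -4/47).
The Hessian has f_{yy} = -8, f_{tt} = -6, f_{yt} = 1, giving D = 47 > 0 with f_{yy} < 0, so the point is a local maximum.
f(23/47, -4/47) = -375/47.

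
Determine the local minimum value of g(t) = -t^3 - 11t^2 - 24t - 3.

g'(t) = -3t^2 - 22t - 24 = 0 at t = -6, -4/3.
Second-derivative test with g''(t) = -6t - 22: g''(-6) = 14 > 0 ⇒ local minimum; g''(-4/3) = -14 < 0 ⇒ local maximum.
Thus g has its local minimum at t = -6, with value -39.

-39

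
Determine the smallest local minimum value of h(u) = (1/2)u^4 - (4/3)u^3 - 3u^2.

h'(u) = 2u^3 - 4u^2 - 6u = 0 at u = -1, 0, 3.
h''(u) = 6u^2 - 8u - 6. h''(-1) = 8 > 0 ⇒ local minimum; h''(0) = -6 < 0 ⇒ local maximum; h''(3) = 24 > 0 ⇒ local minimum.
Thus h has its smallest local minimum at u = 3, with value -45/2.

-45/2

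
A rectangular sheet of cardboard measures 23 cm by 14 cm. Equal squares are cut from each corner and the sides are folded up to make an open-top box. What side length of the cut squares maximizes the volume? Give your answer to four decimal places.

With cut size x, the volume is V(x) = x(23 − 2x)(14 − 2x) for 0 < x < 7.
V'(x) = 12x^2 − 148x + 322. Setting V'(x) = 0 gives x ≈ 2.8209 (the root in (0, 7)).
V''(x) = 24x − 148 is negative there, so this is the maximum; V ≈ 409.2655.

2.8209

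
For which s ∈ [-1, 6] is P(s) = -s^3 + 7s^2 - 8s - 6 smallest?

6

The derivative is -3s^2 + 14s - 8, which vanishes at s = 2/3 and s = 4.
Compare values at every candidate in [-1, 6]: P(-1) = 10,  P(2/3) = -230/27,  P(4) = 10,  P(6) = -18.
So the minimum is P(6) = -18.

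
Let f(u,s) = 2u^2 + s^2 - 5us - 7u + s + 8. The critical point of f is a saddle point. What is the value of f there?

152/17

∂f/∂u = 4u - 5s - 7 = 0 and ∂f/∂s = -5u + 2s + 1 = 0, so (u, s) = (-9/17, -31/17).
The Hessian has f_{uu} = 4, f_{ss} = 2, f_{us} = -5, giving D = -17 < 0, so the point is a saddle point.
f(-9/17, -31/17) = 152/17.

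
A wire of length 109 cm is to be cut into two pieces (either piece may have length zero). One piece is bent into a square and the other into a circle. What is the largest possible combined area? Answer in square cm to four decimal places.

945.4599

Let x be the length used for the square. Square side x/4; circle radius (109−x)/(2π).
A(x) = (x/4)² + π·((109−x)/(2π))² = x²/16 + (109−x)²/(4π) for 0 ≤ x ≤ 109. A'(x) = x/8 − (109−x)/(2π) = 0 gives x = 4·109/(π+4) ≈ 61.0508.
A'' > 0, so the interior critical point is a minimum; the maximum is at an endpoint. A(0) = 945.4599 and A(109) = 742.5625, so the largest area is 945.4599.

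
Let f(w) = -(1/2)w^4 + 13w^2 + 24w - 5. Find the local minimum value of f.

-33/2

f'(w) = -2w^3 + 26w + 24 = 0 at w = -3, -1, 4.
f''(w) = -6w^2 + 26. f''(-3) = -28 < 0 ⇒ local maximum; f''(-1) = 20 > 0 ⇒ local minimum; f''(4) = -70 < 0 ⇒ local maximum.
The local minimum is f(-1) = -33/2.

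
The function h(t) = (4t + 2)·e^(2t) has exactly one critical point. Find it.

h'(t) = 4·e^(2t) + (4t + 2)·2·e^(2t) = (8t + 8)·e^(2t). Since e^(2t) > 0, the only critical point is t = -1.
h''(-1) has the same sign as 8 > 0, so this is a local minimum.
h(-1) = (-2)·e^(-2) ≈ -0.2707.

-1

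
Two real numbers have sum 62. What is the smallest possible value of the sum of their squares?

With a + b = 62, a^2 + b^2 = a^2 + (62 − a)^2.
The derivative 2a − 2(62 − a) = 4a − 124 vanishes at a = 31; second derivative 4 > 0, a minimum.
The minimum is 2·(31)^2 = 1922.

1922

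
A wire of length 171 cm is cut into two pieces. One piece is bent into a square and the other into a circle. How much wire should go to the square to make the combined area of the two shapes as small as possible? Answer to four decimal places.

Let x be the length used for the square. Square side x/4; circle radius (171−x)/(2π).
A(x) = (x/4)² + π·((171−x)/(2π))² = x²/16 + (171−x)²/(4π) for 0 ≤ x ≤ 171. A'(x) = x/8 − (171−x)/(2π) = 0 gives x = 4·171/(π+4) ≈ 95.7770.
A'' = 1/8 + 1/(2π) > 0, so this gives the minimum combined area; x ≈ 95.7770 cm to the square.

95.7770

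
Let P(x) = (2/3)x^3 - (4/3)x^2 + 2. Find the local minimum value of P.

P'(x) = 2x^2 - (8/3)x = 0 at x = 0, 4/3.
Since P''(x) = 4x - 8/3, we get P''(0) = -8/3 < 0 ⇒ local maximum; P''(4/3) = 8/3 > 0 ⇒ local minimum.
The local minimum is P(4/3) = 98/81.

98/81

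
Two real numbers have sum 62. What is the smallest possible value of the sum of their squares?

1922

With a + b = 62, a^2 + b^2 = a^2 + (62 − a)^2.
The derivative 2a − 2(62 − a) = 4a − 124 vanishes at a = 31; second derivative 4 > 0, a minimum.
The minimum is 2·(31)^2 = 1922.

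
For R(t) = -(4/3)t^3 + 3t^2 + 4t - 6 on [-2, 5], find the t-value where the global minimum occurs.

5

The derivative is -4t^2 + 6t + 4, which vanishes at t = -1/2 and t = 2.
Candidates: R(-2) = 26/3; R(-1/2) = -85/12; R(2) = 10/3; R(5) = -233/3.
The minimum over the interval is -233/3, attained at t = 5.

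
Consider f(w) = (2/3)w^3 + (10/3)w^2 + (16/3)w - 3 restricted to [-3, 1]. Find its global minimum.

The derivative is 2w^2 + (20/3)w + 16/3, which vanishes at w = -2 and w = -4/3.
Compare values at every candidate in [-3, 1]: f(-3) = -7, f(-2) = -17/3, f(-4/3) = -467/81, f(1) = 19/3.
Hence the absolute minimum is -7 at w = -3.

-7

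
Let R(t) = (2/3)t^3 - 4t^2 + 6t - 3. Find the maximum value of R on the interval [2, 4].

The derivative is 2t^2 - 8t + 6, whose only zero in [2, 4] is t = 3.
Candidates: R(2) = -5/3; R(3) = -3; R(4) = -1/3.
So the maximum is R(4) = -1/3.

-1/3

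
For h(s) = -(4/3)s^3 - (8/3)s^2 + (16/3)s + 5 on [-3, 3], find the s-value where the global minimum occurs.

3

Differentiating, h'(s) = -4s^2 - (16/3)s + 16/3; which vanishes at s = -2 and s = 2/3.
Compare values at every candidate in [-3, 3]: h(-3) = 1, h(-2) = -17/3, h(2/3) = 565/81, h(3) = -39.
Hence the absolute minimum is -39 at s = 3.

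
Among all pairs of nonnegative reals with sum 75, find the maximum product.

With x + y = 75, the product is P(x) = x(75 − x).
P'(x) = 75 − 2x = 0 gives x = 75/2; P'' = −2 < 0, so this is the maximum.
P = 75/2·75/2 = 5625/4.

5625/4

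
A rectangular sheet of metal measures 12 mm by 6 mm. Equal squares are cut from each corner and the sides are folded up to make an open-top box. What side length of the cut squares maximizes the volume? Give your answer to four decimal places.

With cut size x, the volume is V(x) = x(12 − 2x)(6 − 2x) for 0 < x < 3.
V'(x) = 12x^2 − 72x + 72. Setting V'(x) = 0 gives x ≈ 1.2679 (the root in (0, 3)).
V''(x) = 24x − 72 is negative there, so this is the maximum; V ≈ 41.5692.

1.2679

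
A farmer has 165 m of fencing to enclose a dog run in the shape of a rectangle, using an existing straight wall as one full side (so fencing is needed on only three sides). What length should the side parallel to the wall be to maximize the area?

165/2

Let the sides perpendicular to the wall have length x and the parallel side y, so 2x + y = 165 and the area is A = xy = x(165 − 2x).
A'(x) = 165 − 4x = 0 gives x = 165/4, and A''(x) = −4 < 0 confirms a maximum.
Then y = 165 − 2·165/4 = 165/2 and A = 27225/8.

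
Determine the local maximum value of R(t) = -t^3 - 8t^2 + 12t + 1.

R'(t) = -3t^2 - 16t + 12. Setting R'(t) = 0 gives t ∈ {-6, 2/3}.
R''(t) = -6t - 16. R''(-6) = 20 > 0 ⇒ local minimum; R''(2/3) = -20 < 0 ⇒ local maximum.
Thus R has its local maximum at t = 2/3, with value 139/27.

139/27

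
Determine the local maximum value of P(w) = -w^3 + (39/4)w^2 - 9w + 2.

Critical points: P'(w) = -3w^2 + (39/2)w - 9 vanishes at w = 1/2, 6.
Second-derivative test with P''(w) = -6w + 39/2: P''(1/2) = 33/2 > 0 ⇒ local minimum; P''(6) = -33/2 < 0 ⇒ local maximum.
Thus P has its local maximum at w = 6, with value 83.

83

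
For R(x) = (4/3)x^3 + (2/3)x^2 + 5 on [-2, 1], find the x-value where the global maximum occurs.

Differentiating, R'(x) = 4x^2 + (4/3)x; which vanishes at x = -1/3 and x = 0.
Compare values at every candidate in [-2, 1]: R(-2) = -3; R(-1/3) = 407/81; R(0) = 5; R(1) = 7.
The maximum over the interval is 7, attained at x = 1.

1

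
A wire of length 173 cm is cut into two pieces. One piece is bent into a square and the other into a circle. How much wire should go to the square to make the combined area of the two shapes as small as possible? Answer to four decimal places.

96.8972

Let x be the length used for the square. Square side x/4; circle radius (173−x)/(2π).
A(x) = (x/4)² + π·((173−x)/(2π))² = x²/16 + (173−x)²/(4π) for 0 ≤ x ≤ 173. A'(x) = x/8 − (173−x)/(2π) = 0 gives x = 4·173/(π+4) ≈ 96.8972.
A'' = 1/8 + 1/(2π) > 0, so this gives the minimum combined area; x ≈ 96.8972 cm to the square.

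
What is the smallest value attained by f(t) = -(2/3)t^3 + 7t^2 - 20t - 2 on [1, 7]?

The derivative is -2t^2 + 14t - 20, which vanishes at t = 2 and t = 5.
Evaluating at the critical points and endpoints: f(1) = -47/3; f(2) = -58/3; f(5) = -31/3; f(7) = -83/3.
The minimum over the interval is -83/3, attained at t = 7.

-83/3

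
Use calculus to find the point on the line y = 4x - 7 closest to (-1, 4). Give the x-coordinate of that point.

43/17

Minimize D(x)^2 = (x + 1)^2 + (4x - 11)^2.
d/dx[D^2] = 2(x + 1) + 2·4·(4x - 11) = 0 ⇒ x = 43/17.
Then y = 53/17 and the distance is √(225/17) ≈ 3.6380.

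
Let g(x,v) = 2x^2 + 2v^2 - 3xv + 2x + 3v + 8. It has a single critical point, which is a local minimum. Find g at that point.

∂g/∂x = 4x - 3v + 2 = 0 and ∂g/∂v = -3x + 4v + 3 = 0, so (x, v) = (-17/7, -18/7).
The Hessian has g_{xx} = 4, g_{vv} = 4, g_{xv} = -3, giving D = 7 > 0 with g_{xx} > 0, so the point is a local minimum.
g(-17/7, -18/7) = 12/7.

12/7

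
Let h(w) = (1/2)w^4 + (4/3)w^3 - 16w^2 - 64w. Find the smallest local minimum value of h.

h'(w) = 2w^3 + 4w^2 - 32w - 64 = 0 at w = -4, -2, 4.
Since h''(w) = 6w^2 + 8w - 32, we get h''(-4) = 32 > 0 ⇒ local minimum; h''(-2) = -24 < 0 ⇒ local maximum; h''(4) = 96 > 0 ⇒ local minimum.
Thus h has its smallest local minimum at w = 4, with value -896/3.

-896/3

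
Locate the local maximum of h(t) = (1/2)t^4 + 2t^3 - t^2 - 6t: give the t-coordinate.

h'(t) = 2t^3 + 6t^2 - 2t - 6 = 0 at t = -3, -1, 1.
Second-derivative test with h''(t) = 6t^2 + 12t - 2: h''(-3) = 16 > 0 ⇒ local minimum; h''(-1) = -8 < 0 ⇒ local maximum; h''(1) = 16 > 0 ⇒ local minimum.
The local maximum is h(-1) = 7/2.

-1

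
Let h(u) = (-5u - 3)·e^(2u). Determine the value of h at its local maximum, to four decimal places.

0.2770

h'(u) = (-5)·e^(2u) + (-5u - 3)·2·e^(2u) = (-10u - 11)·e^(2u). Since e^(2u) > 0, the only critical point is u = -11/10.
h''(-11/10) has the same sign as -10 < 0, so this is a local maximum.
h(-11/10) = (5/2)·e^(-11/5) ≈ 0.2770.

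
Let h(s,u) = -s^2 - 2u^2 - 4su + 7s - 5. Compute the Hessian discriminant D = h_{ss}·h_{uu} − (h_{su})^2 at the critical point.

-8

∂h/∂s = -2s - 4u + 7 = 0 and ∂h/∂u = -4s - 4u = 0, so (s, u) = (-7/2, 7/2).
The Hessian has h_{ss} = -2, h_{uu} = -4, h_{su} = -4, giving D = -8 < 0, so the point is a saddle point.
D = (-2)·(-4) − (-4)^2 = -8.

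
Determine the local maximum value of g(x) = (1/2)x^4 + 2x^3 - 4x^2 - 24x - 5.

g'(x) = 2x^3 + 6x^2 - 8x - 24 = 0 at x = -3, -2, 2.
Since g''(x) = 6x^2 + 12x - 8, we get g''(-3) = 10 > 0 ⇒ local minimum; g''(-2) = -8 < 0 ⇒ local maximum; g''(2) = 40 > 0 ⇒ local minimum.
So the local maximum value is g(-2) = 19.

19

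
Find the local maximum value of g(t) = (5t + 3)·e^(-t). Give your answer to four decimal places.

3.3516

g'(t) = 5·e^(-t) + (5t + 3)·(-1)·e^(-t) = (-5t + 2)·e^(-t). Since e^(-t) > 0, the only critical point is t = 2/5.
g''(2/5) has the same sign as -5 < 0, so this is a local maximum.
g(2/5) = (5)·e^(-2/5) ≈ 3.3516.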